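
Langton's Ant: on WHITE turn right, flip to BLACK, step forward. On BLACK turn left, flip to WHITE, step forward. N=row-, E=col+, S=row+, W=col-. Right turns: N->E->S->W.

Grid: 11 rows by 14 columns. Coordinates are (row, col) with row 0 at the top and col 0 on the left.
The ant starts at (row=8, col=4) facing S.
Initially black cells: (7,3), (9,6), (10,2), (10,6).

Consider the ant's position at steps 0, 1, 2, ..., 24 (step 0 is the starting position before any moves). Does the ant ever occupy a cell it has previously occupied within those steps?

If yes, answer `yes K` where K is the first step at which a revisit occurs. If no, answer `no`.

Step 1: on WHITE (8,4): turn R to W, flip to black, move to (8,3). |black|=5 — new cell
Step 2: on WHITE (8,3): turn R to N, flip to black, move to (7,3). |black|=6 — new cell
Step 3: on BLACK (7,3): turn L to W, flip to white, move to (7,2). |black|=5 — new cell
Step 4: on WHITE (7,2): turn R to N, flip to black, move to (6,2). |black|=6 — new cell
Step 5: on WHITE (6,2): turn R to E, flip to black, move to (6,3). |black|=7 — new cell
Step 6: on WHITE (6,3): turn R to S, flip to black, move to (7,3). |black|=8 — REVISIT

Answer: yes 6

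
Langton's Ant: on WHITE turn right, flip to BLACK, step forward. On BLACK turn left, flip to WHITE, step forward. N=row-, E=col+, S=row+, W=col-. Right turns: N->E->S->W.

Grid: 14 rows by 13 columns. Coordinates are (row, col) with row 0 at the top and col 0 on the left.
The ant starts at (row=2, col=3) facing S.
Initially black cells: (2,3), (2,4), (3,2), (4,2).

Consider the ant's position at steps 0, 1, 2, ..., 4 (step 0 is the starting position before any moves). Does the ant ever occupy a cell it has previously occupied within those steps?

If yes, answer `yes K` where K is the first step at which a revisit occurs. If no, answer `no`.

Step 1: on BLACK (2,3): turn L to E, flip to white, move to (2,4). |black|=3 — new cell
Step 2: on BLACK (2,4): turn L to N, flip to white, move to (1,4). |black|=2 — new cell
Step 3: on WHITE (1,4): turn R to E, flip to black, move to (1,5). |black|=3 — new cell
Step 4: on WHITE (1,5): turn R to S, flip to black, move to (2,5). |black|=4 — new cell
No revisit within 4 steps.

Answer: no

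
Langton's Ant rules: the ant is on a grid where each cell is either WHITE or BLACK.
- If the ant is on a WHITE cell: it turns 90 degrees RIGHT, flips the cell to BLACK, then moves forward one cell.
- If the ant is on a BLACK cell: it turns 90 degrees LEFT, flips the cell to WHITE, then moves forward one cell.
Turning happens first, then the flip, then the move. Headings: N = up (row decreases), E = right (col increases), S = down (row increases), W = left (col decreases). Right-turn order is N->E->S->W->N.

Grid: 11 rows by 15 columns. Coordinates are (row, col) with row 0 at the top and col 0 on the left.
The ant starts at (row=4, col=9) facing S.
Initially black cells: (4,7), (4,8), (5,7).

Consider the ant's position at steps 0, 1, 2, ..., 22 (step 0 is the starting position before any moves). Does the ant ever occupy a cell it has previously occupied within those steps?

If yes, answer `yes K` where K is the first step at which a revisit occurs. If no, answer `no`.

Step 1: on WHITE (4,9): turn R to W, flip to black, move to (4,8). |black|=4 — new cell
Step 2: on BLACK (4,8): turn L to S, flip to white, move to (5,8). |black|=3 — new cell
Step 3: on WHITE (5,8): turn R to W, flip to black, move to (5,7). |black|=4 — new cell
Step 4: on BLACK (5,7): turn L to S, flip to white, move to (6,7). |black|=3 — new cell
Step 5: on WHITE (6,7): turn R to W, flip to black, move to (6,6). |black|=4 — new cell
Step 6: on WHITE (6,6): turn R to N, flip to black, move to (5,6). |black|=5 — new cell
Step 7: on WHITE (5,6): turn R to E, flip to black, move to (5,7). |black|=6 — REVISIT

Answer: yes 7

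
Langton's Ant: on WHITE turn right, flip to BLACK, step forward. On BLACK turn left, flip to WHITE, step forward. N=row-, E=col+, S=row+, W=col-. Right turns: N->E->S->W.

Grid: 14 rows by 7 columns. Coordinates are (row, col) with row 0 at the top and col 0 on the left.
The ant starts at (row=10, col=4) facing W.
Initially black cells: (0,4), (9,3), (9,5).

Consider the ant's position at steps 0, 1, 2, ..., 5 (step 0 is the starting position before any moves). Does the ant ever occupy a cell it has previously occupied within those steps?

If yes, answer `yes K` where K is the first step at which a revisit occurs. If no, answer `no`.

Step 1: on WHITE (10,4): turn R to N, flip to black, move to (9,4). |black|=4 — new cell
Step 2: on WHITE (9,4): turn R to E, flip to black, move to (9,5). |black|=5 — new cell
Step 3: on BLACK (9,5): turn L to N, flip to white, move to (8,5). |black|=4 — new cell
Step 4: on WHITE (8,5): turn R to E, flip to black, move to (8,6). |black|=5 — new cell
Step 5: on WHITE (8,6): turn R to S, flip to black, move to (9,6). |black|=6 — new cell
No revisit within 5 steps.

Answer: no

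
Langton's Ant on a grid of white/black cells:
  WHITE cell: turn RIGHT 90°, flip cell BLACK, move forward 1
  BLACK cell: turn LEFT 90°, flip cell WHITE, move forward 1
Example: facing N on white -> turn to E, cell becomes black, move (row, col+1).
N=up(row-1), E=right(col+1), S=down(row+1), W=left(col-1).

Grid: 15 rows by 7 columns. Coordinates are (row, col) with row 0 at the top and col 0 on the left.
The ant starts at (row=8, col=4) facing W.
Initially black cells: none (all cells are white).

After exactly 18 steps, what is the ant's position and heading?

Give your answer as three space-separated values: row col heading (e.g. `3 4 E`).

Step 1: on WHITE (8,4): turn R to N, flip to black, move to (7,4). |black|=1
Step 2: on WHITE (7,4): turn R to E, flip to black, move to (7,5). |black|=2
Step 3: on WHITE (7,5): turn R to S, flip to black, move to (8,5). |black|=3
Step 4: on WHITE (8,5): turn R to W, flip to black, move to (8,4). |black|=4
Step 5: on BLACK (8,4): turn L to S, flip to white, move to (9,4). |black|=3
Step 6: on WHITE (9,4): turn R to W, flip to black, move to (9,3). |black|=4
Step 7: on WHITE (9,3): turn R to N, flip to black, move to (8,3). |black|=5
Step 8: on WHITE (8,3): turn R to E, flip to black, move to (8,4). |black|=6
Step 9: on WHITE (8,4): turn R to S, flip to black, move to (9,4). |black|=7
Step 10: on BLACK (9,4): turn L to E, flip to white, move to (9,5). |black|=6
Step 11: on WHITE (9,5): turn R to S, flip to black, move to (10,5). |black|=7
Step 12: on WHITE (10,5): turn R to W, flip to black, move to (10,4). |black|=8
Step 13: on WHITE (10,4): turn R to N, flip to black, move to (9,4). |black|=9
Step 14: on WHITE (9,4): turn R to E, flip to black, move to (9,5). |black|=10
Step 15: on BLACK (9,5): turn L to N, flip to white, move to (8,5). |black|=9
Step 16: on BLACK (8,5): turn L to W, flip to white, move to (8,4). |black|=8
Step 17: on BLACK (8,4): turn L to S, flip to white, move to (9,4). |black|=7
Step 18: on BLACK (9,4): turn L to E, flip to white, move to (9,5). |black|=6

Answer: 9 5 E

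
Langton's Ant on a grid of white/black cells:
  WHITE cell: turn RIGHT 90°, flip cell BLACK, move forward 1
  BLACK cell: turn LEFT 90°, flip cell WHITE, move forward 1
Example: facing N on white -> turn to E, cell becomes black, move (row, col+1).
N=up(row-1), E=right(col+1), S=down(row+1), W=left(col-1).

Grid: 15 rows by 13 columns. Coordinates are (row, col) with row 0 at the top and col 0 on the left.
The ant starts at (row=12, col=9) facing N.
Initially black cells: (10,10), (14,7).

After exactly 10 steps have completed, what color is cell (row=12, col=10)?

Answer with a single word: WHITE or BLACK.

Answer: BLACK

Derivation:
Step 1: on WHITE (12,9): turn R to E, flip to black, move to (12,10). |black|=3
Step 2: on WHITE (12,10): turn R to S, flip to black, move to (13,10). |black|=4
Step 3: on WHITE (13,10): turn R to W, flip to black, move to (13,9). |black|=5
Step 4: on WHITE (13,9): turn R to N, flip to black, move to (12,9). |black|=6
Step 5: on BLACK (12,9): turn L to W, flip to white, move to (12,8). |black|=5
Step 6: on WHITE (12,8): turn R to N, flip to black, move to (11,8). |black|=6
Step 7: on WHITE (11,8): turn R to E, flip to black, move to (11,9). |black|=7
Step 8: on WHITE (11,9): turn R to S, flip to black, move to (12,9). |black|=8
Step 9: on WHITE (12,9): turn R to W, flip to black, move to (12,8). |black|=9
Step 10: on BLACK (12,8): turn L to S, flip to white, move to (13,8). |black|=8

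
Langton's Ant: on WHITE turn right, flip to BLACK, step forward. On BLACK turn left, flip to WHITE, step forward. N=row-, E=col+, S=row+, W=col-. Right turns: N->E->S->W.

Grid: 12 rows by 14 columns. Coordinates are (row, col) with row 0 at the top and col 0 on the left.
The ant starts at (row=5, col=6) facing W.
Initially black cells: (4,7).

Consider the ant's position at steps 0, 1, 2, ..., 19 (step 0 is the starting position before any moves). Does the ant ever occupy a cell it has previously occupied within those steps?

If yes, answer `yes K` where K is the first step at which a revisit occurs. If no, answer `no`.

Step 1: on WHITE (5,6): turn R to N, flip to black, move to (4,6). |black|=2 — new cell
Step 2: on WHITE (4,6): turn R to E, flip to black, move to (4,7). |black|=3 — new cell
Step 3: on BLACK (4,7): turn L to N, flip to white, move to (3,7). |black|=2 — new cell
Step 4: on WHITE (3,7): turn R to E, flip to black, move to (3,8). |black|=3 — new cell
Step 5: on WHITE (3,8): turn R to S, flip to black, move to (4,8). |black|=4 — new cell
Step 6: on WHITE (4,8): turn R to W, flip to black, move to (4,7). |black|=5 — REVISIT

Answer: yes 6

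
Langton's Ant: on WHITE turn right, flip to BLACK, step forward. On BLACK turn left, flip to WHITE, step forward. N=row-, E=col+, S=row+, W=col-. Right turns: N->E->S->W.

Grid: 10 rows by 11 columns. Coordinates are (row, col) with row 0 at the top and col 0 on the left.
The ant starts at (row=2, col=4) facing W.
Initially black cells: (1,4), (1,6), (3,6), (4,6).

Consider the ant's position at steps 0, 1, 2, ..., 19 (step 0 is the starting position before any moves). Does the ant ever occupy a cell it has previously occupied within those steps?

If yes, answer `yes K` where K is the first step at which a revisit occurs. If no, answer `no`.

Step 1: on WHITE (2,4): turn R to N, flip to black, move to (1,4). |black|=5 — new cell
Step 2: on BLACK (1,4): turn L to W, flip to white, move to (1,3). |black|=4 — new cell
Step 3: on WHITE (1,3): turn R to N, flip to black, move to (0,3). |black|=5 — new cell
Step 4: on WHITE (0,3): turn R to E, flip to black, move to (0,4). |black|=6 — new cell
Step 5: on WHITE (0,4): turn R to S, flip to black, move to (1,4). |black|=7 — REVISIT

Answer: yes 5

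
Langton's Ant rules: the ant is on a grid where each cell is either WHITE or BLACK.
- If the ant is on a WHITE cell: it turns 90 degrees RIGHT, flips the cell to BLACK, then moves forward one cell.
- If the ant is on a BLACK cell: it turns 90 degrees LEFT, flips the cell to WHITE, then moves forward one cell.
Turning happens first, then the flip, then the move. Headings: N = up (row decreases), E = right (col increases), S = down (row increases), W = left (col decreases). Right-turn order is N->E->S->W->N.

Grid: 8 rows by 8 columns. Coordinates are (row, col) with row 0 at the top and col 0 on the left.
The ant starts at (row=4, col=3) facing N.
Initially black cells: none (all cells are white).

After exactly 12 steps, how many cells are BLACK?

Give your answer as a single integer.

Step 1: on WHITE (4,3): turn R to E, flip to black, move to (4,4). |black|=1
Step 2: on WHITE (4,4): turn R to S, flip to black, move to (5,4). |black|=2
Step 3: on WHITE (5,4): turn R to W, flip to black, move to (5,3). |black|=3
Step 4: on WHITE (5,3): turn R to N, flip to black, move to (4,3). |black|=4
Step 5: on BLACK (4,3): turn L to W, flip to white, move to (4,2). |black|=3
Step 6: on WHITE (4,2): turn R to N, flip to black, move to (3,2). |black|=4
Step 7: on WHITE (3,2): turn R to E, flip to black, move to (3,3). |black|=5
Step 8: on WHITE (3,3): turn R to S, flip to black, move to (4,3). |black|=6
Step 9: on WHITE (4,3): turn R to W, flip to black, move to (4,2). |black|=7
Step 10: on BLACK (4,2): turn L to S, flip to white, move to (5,2). |black|=6
Step 11: on WHITE (5,2): turn R to W, flip to black, move to (5,1). |black|=7
Step 12: on WHITE (5,1): turn R to N, flip to black, move to (4,1). |black|=8

Answer: 8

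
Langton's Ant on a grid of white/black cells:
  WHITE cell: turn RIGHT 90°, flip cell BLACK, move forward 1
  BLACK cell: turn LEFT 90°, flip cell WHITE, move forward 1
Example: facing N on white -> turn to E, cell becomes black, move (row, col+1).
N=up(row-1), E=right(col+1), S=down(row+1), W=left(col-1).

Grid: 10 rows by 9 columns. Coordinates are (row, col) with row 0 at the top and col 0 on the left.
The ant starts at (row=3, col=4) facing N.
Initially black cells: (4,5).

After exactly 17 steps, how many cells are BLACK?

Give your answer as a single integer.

Answer: 6

Derivation:
Step 1: on WHITE (3,4): turn R to E, flip to black, move to (3,5). |black|=2
Step 2: on WHITE (3,5): turn R to S, flip to black, move to (4,5). |black|=3
Step 3: on BLACK (4,5): turn L to E, flip to white, move to (4,6). |black|=2
Step 4: on WHITE (4,6): turn R to S, flip to black, move to (5,6). |black|=3
Step 5: on WHITE (5,6): turn R to W, flip to black, move to (5,5). |black|=4
Step 6: on WHITE (5,5): turn R to N, flip to black, move to (4,5). |black|=5
Step 7: on WHITE (4,5): turn R to E, flip to black, move to (4,6). |black|=6
Step 8: on BLACK (4,6): turn L to N, flip to white, move to (3,6). |black|=5
Step 9: on WHITE (3,6): turn R to E, flip to black, move to (3,7). |black|=6
Step 10: on WHITE (3,7): turn R to S, flip to black, move to (4,7). |black|=7
Step 11: on WHITE (4,7): turn R to W, flip to black, move to (4,6). |black|=8
Step 12: on WHITE (4,6): turn R to N, flip to black, move to (3,6). |black|=9
Step 13: on BLACK (3,6): turn L to W, flip to white, move to (3,5). |black|=8
Step 14: on BLACK (3,5): turn L to S, flip to white, move to (4,5). |black|=7
Step 15: on BLACK (4,5): turn L to E, flip to white, move to (4,6). |black|=6
Step 16: on BLACK (4,6): turn L to N, flip to white, move to (3,6). |black|=5
Step 17: on WHITE (3,6): turn R to E, flip to black, move to (3,7). |black|=6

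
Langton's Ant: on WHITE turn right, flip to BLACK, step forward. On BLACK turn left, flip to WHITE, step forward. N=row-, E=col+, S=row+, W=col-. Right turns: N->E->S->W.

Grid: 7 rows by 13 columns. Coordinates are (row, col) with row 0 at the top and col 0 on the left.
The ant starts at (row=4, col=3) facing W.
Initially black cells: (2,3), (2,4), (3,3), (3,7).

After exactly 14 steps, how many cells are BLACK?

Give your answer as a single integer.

Step 1: on WHITE (4,3): turn R to N, flip to black, move to (3,3). |black|=5
Step 2: on BLACK (3,3): turn L to W, flip to white, move to (3,2). |black|=4
Step 3: on WHITE (3,2): turn R to N, flip to black, move to (2,2). |black|=5
Step 4: on WHITE (2,2): turn R to E, flip to black, move to (2,3). |black|=6
Step 5: on BLACK (2,3): turn L to N, flip to white, move to (1,3). |black|=5
Step 6: on WHITE (1,3): turn R to E, flip to black, move to (1,4). |black|=6
Step 7: on WHITE (1,4): turn R to S, flip to black, move to (2,4). |black|=7
Step 8: on BLACK (2,4): turn L to E, flip to white, move to (2,5). |black|=6
Step 9: on WHITE (2,5): turn R to S, flip to black, move to (3,5). |black|=7
Step 10: on WHITE (3,5): turn R to W, flip to black, move to (3,4). |black|=8
Step 11: on WHITE (3,4): turn R to N, flip to black, move to (2,4). |black|=9
Step 12: on WHITE (2,4): turn R to E, flip to black, move to (2,5). |black|=10
Step 13: on BLACK (2,5): turn L to N, flip to white, move to (1,5). |black|=9
Step 14: on WHITE (1,5): turn R to E, flip to black, move to (1,6). |black|=10

Answer: 10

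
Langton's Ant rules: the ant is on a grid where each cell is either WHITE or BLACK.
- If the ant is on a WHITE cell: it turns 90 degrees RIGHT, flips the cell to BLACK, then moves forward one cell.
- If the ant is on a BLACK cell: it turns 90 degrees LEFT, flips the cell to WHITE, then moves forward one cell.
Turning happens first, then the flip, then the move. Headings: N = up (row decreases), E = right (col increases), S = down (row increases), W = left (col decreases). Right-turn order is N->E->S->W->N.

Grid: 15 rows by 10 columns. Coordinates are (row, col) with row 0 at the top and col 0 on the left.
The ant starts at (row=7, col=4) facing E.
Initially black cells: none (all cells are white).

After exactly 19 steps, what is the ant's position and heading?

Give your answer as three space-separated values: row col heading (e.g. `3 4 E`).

Answer: 5 3 N

Derivation:
Step 1: on WHITE (7,4): turn R to S, flip to black, move to (8,4). |black|=1
Step 2: on WHITE (8,4): turn R to W, flip to black, move to (8,3). |black|=2
Step 3: on WHITE (8,3): turn R to N, flip to black, move to (7,3). |black|=3
Step 4: on WHITE (7,3): turn R to E, flip to black, move to (7,4). |black|=4
Step 5: on BLACK (7,4): turn L to N, flip to white, move to (6,4). |black|=3
Step 6: on WHITE (6,4): turn R to E, flip to black, move to (6,5). |black|=4
Step 7: on WHITE (6,5): turn R to S, flip to black, move to (7,5). |black|=5
Step 8: on WHITE (7,5): turn R to W, flip to black, move to (7,4). |black|=6
Step 9: on WHITE (7,4): turn R to N, flip to black, move to (6,4). |black|=7
Step 10: on BLACK (6,4): turn L to W, flip to white, move to (6,3). |black|=6
Step 11: on WHITE (6,3): turn R to N, flip to black, move to (5,3). |black|=7
Step 12: on WHITE (5,3): turn R to E, flip to black, move to (5,4). |black|=8
Step 13: on WHITE (5,4): turn R to S, flip to black, move to (6,4). |black|=9
Step 14: on WHITE (6,4): turn R to W, flip to black, move to (6,3). |black|=10
Step 15: on BLACK (6,3): turn L to S, flip to white, move to (7,3). |black|=9
Step 16: on BLACK (7,3): turn L to E, flip to white, move to (7,4). |black|=8
Step 17: on BLACK (7,4): turn L to N, flip to white, move to (6,4). |black|=7
Step 18: on BLACK (6,4): turn L to W, flip to white, move to (6,3). |black|=6
Step 19: on WHITE (6,3): turn R to N, flip to black, move to (5,3). |black|=7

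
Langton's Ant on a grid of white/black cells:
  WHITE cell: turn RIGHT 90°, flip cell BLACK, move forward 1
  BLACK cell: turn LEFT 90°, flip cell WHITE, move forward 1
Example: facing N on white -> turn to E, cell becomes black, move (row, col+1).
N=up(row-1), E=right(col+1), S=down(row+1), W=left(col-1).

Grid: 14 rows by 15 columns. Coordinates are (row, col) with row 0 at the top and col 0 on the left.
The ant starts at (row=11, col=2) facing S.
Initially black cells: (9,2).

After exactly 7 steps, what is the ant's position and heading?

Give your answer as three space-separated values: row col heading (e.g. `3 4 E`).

Step 1: on WHITE (11,2): turn R to W, flip to black, move to (11,1). |black|=2
Step 2: on WHITE (11,1): turn R to N, flip to black, move to (10,1). |black|=3
Step 3: on WHITE (10,1): turn R to E, flip to black, move to (10,2). |black|=4
Step 4: on WHITE (10,2): turn R to S, flip to black, move to (11,2). |black|=5
Step 5: on BLACK (11,2): turn L to E, flip to white, move to (11,3). |black|=4
Step 6: on WHITE (11,3): turn R to S, flip to black, move to (12,3). |black|=5
Step 7: on WHITE (12,3): turn R to W, flip to black, move to (12,2). |black|=6

Answer: 12 2 W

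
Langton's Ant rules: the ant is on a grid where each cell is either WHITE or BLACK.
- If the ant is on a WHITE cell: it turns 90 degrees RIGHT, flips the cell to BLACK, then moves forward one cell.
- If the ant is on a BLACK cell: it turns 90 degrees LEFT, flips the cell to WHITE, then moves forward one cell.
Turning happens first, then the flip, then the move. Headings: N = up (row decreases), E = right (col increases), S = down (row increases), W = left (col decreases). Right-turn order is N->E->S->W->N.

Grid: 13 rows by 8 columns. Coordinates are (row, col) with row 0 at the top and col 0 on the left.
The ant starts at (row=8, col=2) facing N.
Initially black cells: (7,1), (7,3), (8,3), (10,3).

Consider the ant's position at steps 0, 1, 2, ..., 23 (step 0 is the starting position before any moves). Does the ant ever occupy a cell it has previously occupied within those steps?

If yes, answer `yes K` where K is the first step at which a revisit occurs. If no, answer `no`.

Answer: yes 6

Derivation:
Step 1: on WHITE (8,2): turn R to E, flip to black, move to (8,3). |black|=5 — new cell
Step 2: on BLACK (8,3): turn L to N, flip to white, move to (7,3). |black|=4 — new cell
Step 3: on BLACK (7,3): turn L to W, flip to white, move to (7,2). |black|=3 — new cell
Step 4: on WHITE (7,2): turn R to N, flip to black, move to (6,2). |black|=4 — new cell
Step 5: on WHITE (6,2): turn R to E, flip to black, move to (6,3). |black|=5 — new cell
Step 6: on WHITE (6,3): turn R to S, flip to black, move to (7,3). |black|=6 — REVISIT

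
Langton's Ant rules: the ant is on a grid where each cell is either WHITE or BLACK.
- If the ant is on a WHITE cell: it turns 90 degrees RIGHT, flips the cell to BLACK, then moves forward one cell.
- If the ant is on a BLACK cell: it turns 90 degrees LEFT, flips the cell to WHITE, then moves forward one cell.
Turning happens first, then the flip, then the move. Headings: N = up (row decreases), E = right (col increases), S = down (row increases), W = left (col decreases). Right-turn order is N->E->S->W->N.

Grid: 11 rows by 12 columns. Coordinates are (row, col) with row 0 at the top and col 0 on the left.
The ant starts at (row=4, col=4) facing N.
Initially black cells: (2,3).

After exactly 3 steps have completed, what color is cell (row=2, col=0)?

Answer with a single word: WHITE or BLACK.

Answer: WHITE

Derivation:
Step 1: on WHITE (4,4): turn R to E, flip to black, move to (4,5). |black|=2
Step 2: on WHITE (4,5): turn R to S, flip to black, move to (5,5). |black|=3
Step 3: on WHITE (5,5): turn R to W, flip to black, move to (5,4). |black|=4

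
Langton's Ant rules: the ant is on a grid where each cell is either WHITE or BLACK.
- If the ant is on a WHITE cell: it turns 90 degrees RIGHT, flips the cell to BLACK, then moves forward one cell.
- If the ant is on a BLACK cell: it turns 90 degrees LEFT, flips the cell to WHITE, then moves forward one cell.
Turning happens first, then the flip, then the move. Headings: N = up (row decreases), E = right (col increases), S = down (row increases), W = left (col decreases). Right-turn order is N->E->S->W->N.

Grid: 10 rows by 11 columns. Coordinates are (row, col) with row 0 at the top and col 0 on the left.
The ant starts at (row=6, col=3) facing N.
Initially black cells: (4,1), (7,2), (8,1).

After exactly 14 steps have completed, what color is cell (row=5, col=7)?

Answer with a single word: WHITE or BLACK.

Step 1: on WHITE (6,3): turn R to E, flip to black, move to (6,4). |black|=4
Step 2: on WHITE (6,4): turn R to S, flip to black, move to (7,4). |black|=5
Step 3: on WHITE (7,4): turn R to W, flip to black, move to (7,3). |black|=6
Step 4: on WHITE (7,3): turn R to N, flip to black, move to (6,3). |black|=7
Step 5: on BLACK (6,3): turn L to W, flip to white, move to (6,2). |black|=6
Step 6: on WHITE (6,2): turn R to N, flip to black, move to (5,2). |black|=7
Step 7: on WHITE (5,2): turn R to E, flip to black, move to (5,3). |black|=8
Step 8: on WHITE (5,3): turn R to S, flip to black, move to (6,3). |black|=9
Step 9: on WHITE (6,3): turn R to W, flip to black, move to (6,2). |black|=10
Step 10: on BLACK (6,2): turn L to S, flip to white, move to (7,2). |black|=9
Step 11: on BLACK (7,2): turn L to E, flip to white, move to (7,3). |black|=8
Step 12: on BLACK (7,3): turn L to N, flip to white, move to (6,3). |black|=7
Step 13: on BLACK (6,3): turn L to W, flip to white, move to (6,2). |black|=6
Step 14: on WHITE (6,2): turn R to N, flip to black, move to (5,2). |black|=7

Answer: WHITE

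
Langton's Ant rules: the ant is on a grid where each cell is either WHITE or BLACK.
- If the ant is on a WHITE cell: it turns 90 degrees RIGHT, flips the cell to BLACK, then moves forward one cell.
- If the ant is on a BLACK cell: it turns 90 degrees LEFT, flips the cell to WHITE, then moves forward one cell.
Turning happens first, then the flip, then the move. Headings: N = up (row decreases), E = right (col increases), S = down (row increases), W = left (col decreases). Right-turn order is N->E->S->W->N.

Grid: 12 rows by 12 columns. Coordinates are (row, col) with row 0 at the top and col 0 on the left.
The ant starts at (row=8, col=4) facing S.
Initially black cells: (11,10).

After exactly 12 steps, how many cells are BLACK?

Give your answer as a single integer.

Step 1: on WHITE (8,4): turn R to W, flip to black, move to (8,3). |black|=2
Step 2: on WHITE (8,3): turn R to N, flip to black, move to (7,3). |black|=3
Step 3: on WHITE (7,3): turn R to E, flip to black, move to (7,4). |black|=4
Step 4: on WHITE (7,4): turn R to S, flip to black, move to (8,4). |black|=5
Step 5: on BLACK (8,4): turn L to E, flip to white, move to (8,5). |black|=4
Step 6: on WHITE (8,5): turn R to S, flip to black, move to (9,5). |black|=5
Step 7: on WHITE (9,5): turn R to W, flip to black, move to (9,4). |black|=6
Step 8: on WHITE (9,4): turn R to N, flip to black, move to (8,4). |black|=7
Step 9: on WHITE (8,4): turn R to E, flip to black, move to (8,5). |black|=8
Step 10: on BLACK (8,5): turn L to N, flip to white, move to (7,5). |black|=7
Step 11: on WHITE (7,5): turn R to E, flip to black, move to (7,6). |black|=8
Step 12: on WHITE (7,6): turn R to S, flip to black, move to (8,6). |black|=9

Answer: 9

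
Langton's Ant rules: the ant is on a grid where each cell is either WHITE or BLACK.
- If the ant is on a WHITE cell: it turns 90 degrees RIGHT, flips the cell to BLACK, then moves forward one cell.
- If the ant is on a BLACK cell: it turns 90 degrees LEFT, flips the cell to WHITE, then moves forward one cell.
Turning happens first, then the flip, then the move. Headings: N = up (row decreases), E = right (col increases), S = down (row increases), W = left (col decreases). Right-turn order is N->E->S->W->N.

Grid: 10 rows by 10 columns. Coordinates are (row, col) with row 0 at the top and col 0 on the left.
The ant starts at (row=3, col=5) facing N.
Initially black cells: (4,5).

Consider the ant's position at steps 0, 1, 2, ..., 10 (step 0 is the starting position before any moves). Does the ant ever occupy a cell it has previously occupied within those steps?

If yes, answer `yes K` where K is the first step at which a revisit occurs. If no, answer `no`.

Step 1: on WHITE (3,5): turn R to E, flip to black, move to (3,6). |black|=2 — new cell
Step 2: on WHITE (3,6): turn R to S, flip to black, move to (4,6). |black|=3 — new cell
Step 3: on WHITE (4,6): turn R to W, flip to black, move to (4,5). |black|=4 — new cell
Step 4: on BLACK (4,5): turn L to S, flip to white, move to (5,5). |black|=3 — new cell
Step 5: on WHITE (5,5): turn R to W, flip to black, move to (5,4). |black|=4 — new cell
Step 6: on WHITE (5,4): turn R to N, flip to black, move to (4,4). |black|=5 — new cell
Step 7: on WHITE (4,4): turn R to E, flip to black, move to (4,5). |black|=6 — REVISIT

Answer: yes 7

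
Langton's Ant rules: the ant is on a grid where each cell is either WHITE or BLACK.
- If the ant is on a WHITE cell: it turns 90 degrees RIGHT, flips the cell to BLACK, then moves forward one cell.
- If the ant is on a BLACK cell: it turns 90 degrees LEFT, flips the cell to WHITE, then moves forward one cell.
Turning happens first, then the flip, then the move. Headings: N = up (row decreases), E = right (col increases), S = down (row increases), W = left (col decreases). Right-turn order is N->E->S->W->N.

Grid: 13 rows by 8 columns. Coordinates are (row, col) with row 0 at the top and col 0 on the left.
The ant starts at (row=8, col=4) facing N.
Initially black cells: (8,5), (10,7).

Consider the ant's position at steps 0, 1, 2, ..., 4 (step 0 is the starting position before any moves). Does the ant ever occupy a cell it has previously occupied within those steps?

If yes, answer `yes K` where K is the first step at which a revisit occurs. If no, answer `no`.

Answer: no

Derivation:
Step 1: on WHITE (8,4): turn R to E, flip to black, move to (8,5). |black|=3 — new cell
Step 2: on BLACK (8,5): turn L to N, flip to white, move to (7,5). |black|=2 — new cell
Step 3: on WHITE (7,5): turn R to E, flip to black, move to (7,6). |black|=3 — new cell
Step 4: on WHITE (7,6): turn R to S, flip to black, move to (8,6). |black|=4 — new cell
No revisit within 4 steps.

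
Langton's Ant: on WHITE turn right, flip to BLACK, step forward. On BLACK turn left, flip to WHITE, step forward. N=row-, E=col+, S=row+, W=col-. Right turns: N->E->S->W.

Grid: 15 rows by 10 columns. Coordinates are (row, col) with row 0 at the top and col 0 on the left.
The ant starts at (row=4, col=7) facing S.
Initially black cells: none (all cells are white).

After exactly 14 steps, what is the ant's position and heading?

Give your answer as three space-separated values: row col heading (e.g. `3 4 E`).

Answer: 3 8 N

Derivation:
Step 1: on WHITE (4,7): turn R to W, flip to black, move to (4,6). |black|=1
Step 2: on WHITE (4,6): turn R to N, flip to black, move to (3,6). |black|=2
Step 3: on WHITE (3,6): turn R to E, flip to black, move to (3,7). |black|=3
Step 4: on WHITE (3,7): turn R to S, flip to black, move to (4,7). |black|=4
Step 5: on BLACK (4,7): turn L to E, flip to white, move to (4,8). |black|=3
Step 6: on WHITE (4,8): turn R to S, flip to black, move to (5,8). |black|=4
Step 7: on WHITE (5,8): turn R to W, flip to black, move to (5,7). |black|=5
Step 8: on WHITE (5,7): turn R to N, flip to black, move to (4,7). |black|=6
Step 9: on WHITE (4,7): turn R to E, flip to black, move to (4,8). |black|=7
Step 10: on BLACK (4,8): turn L to N, flip to white, move to (3,8). |black|=6
Step 11: on WHITE (3,8): turn R to E, flip to black, move to (3,9). |black|=7
Step 12: on WHITE (3,9): turn R to S, flip to black, move to (4,9). |black|=8
Step 13: on WHITE (4,9): turn R to W, flip to black, move to (4,8). |black|=9
Step 14: on WHITE (4,8): turn R to N, flip to black, move to (3,8). |black|=10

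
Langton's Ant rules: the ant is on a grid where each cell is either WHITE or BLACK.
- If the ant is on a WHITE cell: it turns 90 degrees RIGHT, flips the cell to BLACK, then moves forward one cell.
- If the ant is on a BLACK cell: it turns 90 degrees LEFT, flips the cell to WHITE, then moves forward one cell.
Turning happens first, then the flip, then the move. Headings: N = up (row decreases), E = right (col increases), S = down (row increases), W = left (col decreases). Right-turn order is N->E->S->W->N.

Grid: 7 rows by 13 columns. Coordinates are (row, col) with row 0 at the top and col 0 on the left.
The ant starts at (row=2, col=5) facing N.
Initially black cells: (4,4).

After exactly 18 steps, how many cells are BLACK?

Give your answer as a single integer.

Step 1: on WHITE (2,5): turn R to E, flip to black, move to (2,6). |black|=2
Step 2: on WHITE (2,6): turn R to S, flip to black, move to (3,6). |black|=3
Step 3: on WHITE (3,6): turn R to W, flip to black, move to (3,5). |black|=4
Step 4: on WHITE (3,5): turn R to N, flip to black, move to (2,5). |black|=5
Step 5: on BLACK (2,5): turn L to W, flip to white, move to (2,4). |black|=4
Step 6: on WHITE (2,4): turn R to N, flip to black, move to (1,4). |black|=5
Step 7: on WHITE (1,4): turn R to E, flip to black, move to (1,5). |black|=6
Step 8: on WHITE (1,5): turn R to S, flip to black, move to (2,5). |black|=7
Step 9: on WHITE (2,5): turn R to W, flip to black, move to (2,4). |black|=8
Step 10: on BLACK (2,4): turn L to S, flip to white, move to (3,4). |black|=7
Step 11: on WHITE (3,4): turn R to W, flip to black, move to (3,3). |black|=8
Step 12: on WHITE (3,3): turn R to N, flip to black, move to (2,3). |black|=9
Step 13: on WHITE (2,3): turn R to E, flip to black, move to (2,4). |black|=10
Step 14: on WHITE (2,4): turn R to S, flip to black, move to (3,4). |black|=11
Step 15: on BLACK (3,4): turn L to E, flip to white, move to (3,5). |black|=10
Step 16: on BLACK (3,5): turn L to N, flip to white, move to (2,5). |black|=9
Step 17: on BLACK (2,5): turn L to W, flip to white, move to (2,4). |black|=8
Step 18: on BLACK (2,4): turn L to S, flip to white, move to (3,4). |black|=7

Answer: 7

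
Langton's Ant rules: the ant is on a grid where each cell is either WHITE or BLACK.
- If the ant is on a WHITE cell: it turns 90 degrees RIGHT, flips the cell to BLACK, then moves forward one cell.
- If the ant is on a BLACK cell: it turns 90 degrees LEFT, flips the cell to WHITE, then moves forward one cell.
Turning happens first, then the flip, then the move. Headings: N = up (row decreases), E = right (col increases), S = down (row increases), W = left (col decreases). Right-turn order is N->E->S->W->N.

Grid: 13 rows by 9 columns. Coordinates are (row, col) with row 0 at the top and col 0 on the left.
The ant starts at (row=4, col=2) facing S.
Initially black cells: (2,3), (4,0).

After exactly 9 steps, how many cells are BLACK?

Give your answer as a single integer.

Step 1: on WHITE (4,2): turn R to W, flip to black, move to (4,1). |black|=3
Step 2: on WHITE (4,1): turn R to N, flip to black, move to (3,1). |black|=4
Step 3: on WHITE (3,1): turn R to E, flip to black, move to (3,2). |black|=5
Step 4: on WHITE (3,2): turn R to S, flip to black, move to (4,2). |black|=6
Step 5: on BLACK (4,2): turn L to E, flip to white, move to (4,3). |black|=5
Step 6: on WHITE (4,3): turn R to S, flip to black, move to (5,3). |black|=6
Step 7: on WHITE (5,3): turn R to W, flip to black, move to (5,2). |black|=7
Step 8: on WHITE (5,2): turn R to N, flip to black, move to (4,2). |black|=8
Step 9: on WHITE (4,2): turn R to E, flip to black, move to (4,3). |black|=9

Answer: 9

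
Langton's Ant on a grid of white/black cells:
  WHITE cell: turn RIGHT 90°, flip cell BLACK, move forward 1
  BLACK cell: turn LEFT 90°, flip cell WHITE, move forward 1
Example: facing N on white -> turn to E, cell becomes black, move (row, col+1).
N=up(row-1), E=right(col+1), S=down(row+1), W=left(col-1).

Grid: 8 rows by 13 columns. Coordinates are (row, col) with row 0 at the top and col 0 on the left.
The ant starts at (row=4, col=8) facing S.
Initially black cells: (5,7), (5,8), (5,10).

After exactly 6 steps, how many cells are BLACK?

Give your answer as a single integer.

Answer: 7

Derivation:
Step 1: on WHITE (4,8): turn R to W, flip to black, move to (4,7). |black|=4
Step 2: on WHITE (4,7): turn R to N, flip to black, move to (3,7). |black|=5
Step 3: on WHITE (3,7): turn R to E, flip to black, move to (3,8). |black|=6
Step 4: on WHITE (3,8): turn R to S, flip to black, move to (4,8). |black|=7
Step 5: on BLACK (4,8): turn L to E, flip to white, move to (4,9). |black|=6
Step 6: on WHITE (4,9): turn R to S, flip to black, move to (5,9). |black|=7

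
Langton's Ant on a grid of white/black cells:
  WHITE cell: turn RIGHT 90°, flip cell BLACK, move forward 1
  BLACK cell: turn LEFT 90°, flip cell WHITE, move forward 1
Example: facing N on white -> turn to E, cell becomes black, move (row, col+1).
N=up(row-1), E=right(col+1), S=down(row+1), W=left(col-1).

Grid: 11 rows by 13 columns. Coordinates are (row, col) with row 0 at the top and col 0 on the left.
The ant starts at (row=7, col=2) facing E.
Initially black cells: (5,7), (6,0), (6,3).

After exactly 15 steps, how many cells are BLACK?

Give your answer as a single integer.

Answer: 12

Derivation:
Step 1: on WHITE (7,2): turn R to S, flip to black, move to (8,2). |black|=4
Step 2: on WHITE (8,2): turn R to W, flip to black, move to (8,1). |black|=5
Step 3: on WHITE (8,1): turn R to N, flip to black, move to (7,1). |black|=6
Step 4: on WHITE (7,1): turn R to E, flip to black, move to (7,2). |black|=7
Step 5: on BLACK (7,2): turn L to N, flip to white, move to (6,2). |black|=6
Step 6: on WHITE (6,2): turn R to E, flip to black, move to (6,3). |black|=7
Step 7: on BLACK (6,3): turn L to N, flip to white, move to (5,3). |black|=6
Step 8: on WHITE (5,3): turn R to E, flip to black, move to (5,4). |black|=7
Step 9: on WHITE (5,4): turn R to S, flip to black, move to (6,4). |black|=8
Step 10: on WHITE (6,4): turn R to W, flip to black, move to (6,3). |black|=9
Step 11: on WHITE (6,3): turn R to N, flip to black, move to (5,3). |black|=10
Step 12: on BLACK (5,3): turn L to W, flip to white, move to (5,2). |black|=9
Step 13: on WHITE (5,2): turn R to N, flip to black, move to (4,2). |black|=10
Step 14: on WHITE (4,2): turn R to E, flip to black, move to (4,3). |black|=11
Step 15: on WHITE (4,3): turn R to S, flip to black, move to (5,3). |black|=12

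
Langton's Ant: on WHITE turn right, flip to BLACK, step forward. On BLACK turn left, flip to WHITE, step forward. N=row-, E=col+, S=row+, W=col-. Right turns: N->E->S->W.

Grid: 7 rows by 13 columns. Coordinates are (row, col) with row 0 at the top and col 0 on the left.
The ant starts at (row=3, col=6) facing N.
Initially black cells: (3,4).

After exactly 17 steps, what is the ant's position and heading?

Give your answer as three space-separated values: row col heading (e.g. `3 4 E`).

Step 1: on WHITE (3,6): turn R to E, flip to black, move to (3,7). |black|=2
Step 2: on WHITE (3,7): turn R to S, flip to black, move to (4,7). |black|=3
Step 3: on WHITE (4,7): turn R to W, flip to black, move to (4,6). |black|=4
Step 4: on WHITE (4,6): turn R to N, flip to black, move to (3,6). |black|=5
Step 5: on BLACK (3,6): turn L to W, flip to white, move to (3,5). |black|=4
Step 6: on WHITE (3,5): turn R to N, flip to black, move to (2,5). |black|=5
Step 7: on WHITE (2,5): turn R to E, flip to black, move to (2,6). |black|=6
Step 8: on WHITE (2,6): turn R to S, flip to black, move to (3,6). |black|=7
Step 9: on WHITE (3,6): turn R to W, flip to black, move to (3,5). |black|=8
Step 10: on BLACK (3,5): turn L to S, flip to white, move to (4,5). |black|=7
Step 11: on WHITE (4,5): turn R to W, flip to black, move to (4,4). |black|=8
Step 12: on WHITE (4,4): turn R to N, flip to black, move to (3,4). |black|=9
Step 13: on BLACK (3,4): turn L to W, flip to white, move to (3,3). |black|=8
Step 14: on WHITE (3,3): turn R to N, flip to black, move to (2,3). |black|=9
Step 15: on WHITE (2,3): turn R to E, flip to black, move to (2,4). |black|=10
Step 16: on WHITE (2,4): turn R to S, flip to black, move to (3,4). |black|=11
Step 17: on WHITE (3,4): turn R to W, flip to black, move to (3,3). |black|=12

Answer: 3 3 W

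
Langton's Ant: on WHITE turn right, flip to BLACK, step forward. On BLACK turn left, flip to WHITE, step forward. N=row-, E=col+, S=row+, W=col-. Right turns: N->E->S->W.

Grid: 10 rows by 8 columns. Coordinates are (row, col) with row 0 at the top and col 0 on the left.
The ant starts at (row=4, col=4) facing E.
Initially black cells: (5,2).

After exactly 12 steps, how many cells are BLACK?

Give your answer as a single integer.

Answer: 9

Derivation:
Step 1: on WHITE (4,4): turn R to S, flip to black, move to (5,4). |black|=2
Step 2: on WHITE (5,4): turn R to W, flip to black, move to (5,3). |black|=3
Step 3: on WHITE (5,3): turn R to N, flip to black, move to (4,3). |black|=4
Step 4: on WHITE (4,3): turn R to E, flip to black, move to (4,4). |black|=5
Step 5: on BLACK (4,4): turn L to N, flip to white, move to (3,4). |black|=4
Step 6: on WHITE (3,4): turn R to E, flip to black, move to (3,5). |black|=5
Step 7: on WHITE (3,5): turn R to S, flip to black, move to (4,5). |black|=6
Step 8: on WHITE (4,5): turn R to W, flip to black, move to (4,4). |black|=7
Step 9: on WHITE (4,4): turn R to N, flip to black, move to (3,4). |black|=8
Step 10: on BLACK (3,4): turn L to W, flip to white, move to (3,3). |black|=7
Step 11: on WHITE (3,3): turn R to N, flip to black, move to (2,3). |black|=8
Step 12: on WHITE (2,3): turn R to E, flip to black, move to (2,4). |black|=9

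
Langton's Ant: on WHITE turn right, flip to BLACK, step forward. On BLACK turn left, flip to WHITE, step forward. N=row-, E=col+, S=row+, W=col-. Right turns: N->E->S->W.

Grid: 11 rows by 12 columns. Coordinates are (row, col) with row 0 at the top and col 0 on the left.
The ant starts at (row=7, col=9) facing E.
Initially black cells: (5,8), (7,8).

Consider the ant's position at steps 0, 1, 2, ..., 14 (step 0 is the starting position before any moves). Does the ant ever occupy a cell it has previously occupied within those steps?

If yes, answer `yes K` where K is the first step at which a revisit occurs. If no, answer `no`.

Answer: yes 7

Derivation:
Step 1: on WHITE (7,9): turn R to S, flip to black, move to (8,9). |black|=3 — new cell
Step 2: on WHITE (8,9): turn R to W, flip to black, move to (8,8). |black|=4 — new cell
Step 3: on WHITE (8,8): turn R to N, flip to black, move to (7,8). |black|=5 — new cell
Step 4: on BLACK (7,8): turn L to W, flip to white, move to (7,7). |black|=4 — new cell
Step 5: on WHITE (7,7): turn R to N, flip to black, move to (6,7). |black|=5 — new cell
Step 6: on WHITE (6,7): turn R to E, flip to black, move to (6,8). |black|=6 — new cell
Step 7: on WHITE (6,8): turn R to S, flip to black, move to (7,8). |black|=7 — REVISIT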